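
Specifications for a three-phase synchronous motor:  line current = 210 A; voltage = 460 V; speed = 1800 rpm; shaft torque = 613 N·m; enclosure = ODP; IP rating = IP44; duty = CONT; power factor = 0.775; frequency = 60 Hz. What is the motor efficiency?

ω = 2π × 1800/60 = 188.5 rad/s; P_out = τω = 613 × 188.5 = 115551 W
P_in = √3·V_L·I_L·cosφ = 1.732 × 460 × 210 × 0.775 = 129666 W
η = P_out / P_in = 115551 / 129666 = 0.891 = 89.1%

89.1 %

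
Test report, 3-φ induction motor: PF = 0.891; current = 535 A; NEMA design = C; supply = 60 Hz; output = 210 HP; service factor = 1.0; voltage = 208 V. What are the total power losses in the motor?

15.1 kW

P_in = √3·V·I·cosφ = 1.732×208×535×0.891 = 171729 W
P_out = 210×746 = 156660 W
Losses = P_in − P_out = 171729 − 156660 = 15069 W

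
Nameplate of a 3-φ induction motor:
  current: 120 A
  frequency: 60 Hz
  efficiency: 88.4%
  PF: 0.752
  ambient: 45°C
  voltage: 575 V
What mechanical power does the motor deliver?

79.4 kW

P_in = √3·V·I·cosφ = 1.732 × 575 × 120 × 0.752 = 89870 W
P_out = η·P_in = 0.884 × 89870 = 79445 W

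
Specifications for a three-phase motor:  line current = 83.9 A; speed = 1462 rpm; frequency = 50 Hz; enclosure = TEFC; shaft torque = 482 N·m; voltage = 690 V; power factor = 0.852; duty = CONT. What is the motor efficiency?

86.4 %

ω = 2π × 1462/60 = 153.1 rad/s; P_out = τω = 482 × 153.1 = 73794 W
P_in = √3·V_L·I_L·cosφ = 1.732 × 690 × 83.9 × 0.852 = 85428 W
η = P_out / P_in = 73794 / 85428 = 0.864 = 86.4%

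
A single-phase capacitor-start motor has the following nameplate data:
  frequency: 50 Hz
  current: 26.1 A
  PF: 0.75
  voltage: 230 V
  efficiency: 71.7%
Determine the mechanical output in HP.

4.33 HP

P_in = V·I·cosφ = 230 × 26.1 × 0.75 = 4502 W
P_out = η·P_in = 0.717 × 4502 = 3228 W
= 3228/746 = 4.33 HP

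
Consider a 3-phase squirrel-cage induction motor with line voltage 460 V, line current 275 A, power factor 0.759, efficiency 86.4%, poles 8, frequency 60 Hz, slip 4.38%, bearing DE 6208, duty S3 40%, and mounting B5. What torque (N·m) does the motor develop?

P_in = √3·V·I·cosφ = 1.732 × 460 × 275 × 0.759 = 166295 W
P_out = η·P_in = 0.864 × 166295 = 143679 W
n_s = 120×60/8 = 900 rpm; n = 900×(1−0.0438) = 861 rpm
ω = 2π×861/60 = 90.16 rad/s
τ = P_out/ω = 143679/90.16 = 1590 N·m

1590 N·m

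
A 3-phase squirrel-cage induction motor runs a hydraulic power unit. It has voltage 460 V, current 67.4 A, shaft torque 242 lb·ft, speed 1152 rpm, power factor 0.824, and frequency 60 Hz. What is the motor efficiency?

89.5 %

τ = 242 lb·ft × 1.356 = 328.2 N·m
ω = 2π × 1152/60 = 120.6 rad/s; P_out = τω = 328.2 × 120.6 = 39581 W
P_in = √3·V_L·I_L·cosφ = 1.732 × 460 × 67.4 × 0.824 = 44248 W
η = P_out / P_in = 39581 / 44248 = 0.895 = 89.5%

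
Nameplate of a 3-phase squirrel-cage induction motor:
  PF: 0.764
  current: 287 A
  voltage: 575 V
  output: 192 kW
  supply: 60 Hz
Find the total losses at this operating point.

P_in = √3·V·I·cosφ = 1.732×575×287×0.764 = 218369 W
P_out = 192000 W
Losses = P_in − P_out = 218369 − 192000 = 26369 W

26400 W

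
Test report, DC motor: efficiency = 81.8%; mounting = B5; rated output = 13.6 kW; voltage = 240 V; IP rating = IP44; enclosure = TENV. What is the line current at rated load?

69.3 A

P_out = 13.6 kW = 13600 W
P_in = P_out / η = 13600 / 0.818 = 16626 W
I = P_in / V = 16626 / 240 = 69.3 A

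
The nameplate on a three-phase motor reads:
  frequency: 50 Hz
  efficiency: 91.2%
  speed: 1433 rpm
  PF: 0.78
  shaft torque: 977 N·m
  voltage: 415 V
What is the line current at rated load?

ω = 2π×1433/60 = 150.1 rad/s; P_out = τω = 977 × 150.1 = 146648 W
P_in = P_out / η = 146648 / 0.912 = 160798 W
I_L = P_in / (√3·V_L·cosφ) = 160798 / (1.732 × 415 × 0.78) = 287 A

287 A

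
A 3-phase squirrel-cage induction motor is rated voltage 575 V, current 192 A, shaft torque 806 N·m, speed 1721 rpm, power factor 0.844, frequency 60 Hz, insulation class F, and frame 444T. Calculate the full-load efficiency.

ω = 2π × 1721/60 = 180.2 rad/s; P_out = τω = 806 × 180.2 = 145241 W
P_in = √3·V_L·I_L·cosφ = 1.732 × 575 × 192 × 0.844 = 161384 W
η = P_out / P_in = 145241 / 161384 = 0.900 = 90.0%

90.0 %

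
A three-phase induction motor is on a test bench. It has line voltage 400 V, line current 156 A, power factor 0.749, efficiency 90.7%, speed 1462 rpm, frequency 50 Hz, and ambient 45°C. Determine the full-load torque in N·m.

480 N·m

P_in = √3·V·I·cosφ = 1.732 × 400 × 156 × 0.749 = 80950 W
P_out = η·P_in = 0.907 × 80950 = 73422 W
n = 1462 rpm
ω = 2π×1462/60 = 153.1 rad/s
τ = P_out/ω = 73422/153.1 = 480 N·m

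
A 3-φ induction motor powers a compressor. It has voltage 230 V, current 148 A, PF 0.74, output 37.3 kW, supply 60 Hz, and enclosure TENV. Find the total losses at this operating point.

P_in = √3·V·I·cosφ = 1.732×230×148×0.74 = 43628 W
P_out = 37300 W
Losses = P_in − P_out = 43628 − 37300 = 6328 W

6.33 kW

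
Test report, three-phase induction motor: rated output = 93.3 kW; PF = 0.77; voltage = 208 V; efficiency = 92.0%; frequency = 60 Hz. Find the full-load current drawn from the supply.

P_out = 93.3 kW = 93300 W
P_in = P_out / η = 93300 / 0.920 = 101413 W
I_L = P_in / (√3·V_L·cosφ) = 101413 / (1.732 × 208 × 0.77) = 366 A

366 A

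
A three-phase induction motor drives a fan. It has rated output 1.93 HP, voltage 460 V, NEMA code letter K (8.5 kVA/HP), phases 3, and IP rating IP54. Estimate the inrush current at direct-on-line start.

20.6 A

S_LR = 8.5 × 1.93 = 16.405 kVA
I_LR = S_LR/(√3·V_L) = 16405/(1.732×460) = 20.6 A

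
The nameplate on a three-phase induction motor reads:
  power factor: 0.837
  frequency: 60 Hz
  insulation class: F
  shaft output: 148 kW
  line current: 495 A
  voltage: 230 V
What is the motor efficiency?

P_out = 148 kW = 148000 W
P_in = √3·V_L·I_L·cosφ = 1.732 × 230 × 495 × 0.837 = 165047 W
η = P_out / P_in = 148000 / 165047 = 0.897 = 89.7%

89.7 %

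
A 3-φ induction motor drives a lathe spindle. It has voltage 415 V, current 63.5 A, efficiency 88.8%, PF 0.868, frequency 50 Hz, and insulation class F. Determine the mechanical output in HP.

47.2 HP

P_in = √3·V·I·cosφ = 1.732 × 415 × 63.5 × 0.868 = 39618 W
P_out = η·P_in = 0.888 × 39618 = 35181 W
= 35181/746 = 47.2 HP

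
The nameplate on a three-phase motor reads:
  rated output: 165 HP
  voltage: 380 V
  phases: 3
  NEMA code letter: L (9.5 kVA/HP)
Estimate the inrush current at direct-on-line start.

S_LR = 9.5 × 165 = 1567.5 kVA
I_LR = S_LR/(√3·V_L) = 1567500/(1.732×380) = 2380 A

2380 A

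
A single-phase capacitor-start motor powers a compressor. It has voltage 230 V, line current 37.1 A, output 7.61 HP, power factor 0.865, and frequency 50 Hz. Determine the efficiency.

P_out = 7.61 × 746 = 5677 W
P_in = V·I·cosφ = 230 × 37.1 × 0.865 = 7381 W
η = P_out / P_in = 5677 / 7381 = 0.769 = 76.9%

76.9 %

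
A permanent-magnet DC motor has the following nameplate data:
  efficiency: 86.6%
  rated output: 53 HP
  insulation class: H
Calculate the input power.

P_out = 53 × 746 = 39538 W
P_in = P_out/η = 39538/0.866 = 45656 W = 45.7 kW

45.7 kW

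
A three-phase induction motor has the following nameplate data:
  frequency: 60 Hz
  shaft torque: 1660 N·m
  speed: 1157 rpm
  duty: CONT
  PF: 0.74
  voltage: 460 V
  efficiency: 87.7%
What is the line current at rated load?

389 A

ω = 2π×1157/60 = 121.2 rad/s; P_out = τω = 1660 × 121.2 = 201192 W
P_in = P_out / η = 201192 / 0.877 = 229409 W
I_L = P_in / (√3·V_L·cosφ) = 229409 / (1.732 × 460 × 0.74) = 389 A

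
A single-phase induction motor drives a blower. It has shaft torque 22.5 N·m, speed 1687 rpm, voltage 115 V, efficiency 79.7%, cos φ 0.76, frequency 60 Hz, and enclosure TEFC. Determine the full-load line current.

57.1 A

ω = 2π×1687/60 = 176.7 rad/s; P_out = τω = 22.5 × 176.7 = 3976 W
P_in = P_out / η = 3976 / 0.797 = 4989 W
I = P_in / (V·cosφ) = 4989 / (115 × 0.76) = 57.1 A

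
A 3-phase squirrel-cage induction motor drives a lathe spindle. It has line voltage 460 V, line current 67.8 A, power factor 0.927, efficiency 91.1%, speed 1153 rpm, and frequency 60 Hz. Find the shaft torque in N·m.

378 N·m

P_in = √3·V·I·cosφ = 1.732 × 460 × 67.8 × 0.927 = 50074 W
P_out = η·P_in = 0.911 × 50074 = 45617 W
n = 1153 rpm
ω = 2π×1153/60 = 120.7 rad/s
τ = P_out/ω = 45617/120.7 = 378 N·m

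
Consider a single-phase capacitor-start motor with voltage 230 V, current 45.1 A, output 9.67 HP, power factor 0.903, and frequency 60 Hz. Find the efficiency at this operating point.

P_out = 9.67 × 746 = 7214 W
P_in = V·I·cosφ = 230 × 45.1 × 0.903 = 9367 W
η = P_out / P_in = 7214 / 9367 = 0.770 = 77.0%

77.0 %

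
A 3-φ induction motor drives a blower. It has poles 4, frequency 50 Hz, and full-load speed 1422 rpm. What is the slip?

5.20 %

n_s = 120f/p = 120×50/4 = 1500 rpm
s = (n_s − n)/n_s = (1500 − 1422)/1500 = 0.0520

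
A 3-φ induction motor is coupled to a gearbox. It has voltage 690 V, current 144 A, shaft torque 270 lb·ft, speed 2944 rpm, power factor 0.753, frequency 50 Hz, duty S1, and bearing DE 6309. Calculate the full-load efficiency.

87.1 %

τ = 270 lb·ft × 1.356 = 366.1 N·m
ω = 2π × 2944/60 = 308.3 rad/s; P_out = τω = 366.1 × 308.3 = 112869 W
P_in = √3·V_L·I_L·cosφ = 1.732 × 690 × 144 × 0.753 = 129585 W
η = P_out / P_in = 112869 / 129585 = 0.871 = 87.1%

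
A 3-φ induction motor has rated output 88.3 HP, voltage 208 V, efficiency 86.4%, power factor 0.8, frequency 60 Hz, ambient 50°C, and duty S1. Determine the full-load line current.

P_out = 88.3 × 746 = 65872 W
P_in = P_out / η = 65872 / 0.864 = 76241 W
I_L = P_in / (√3·V_L·cosφ) = 76241 / (1.732 × 208 × 0.8) = 265 A

265 A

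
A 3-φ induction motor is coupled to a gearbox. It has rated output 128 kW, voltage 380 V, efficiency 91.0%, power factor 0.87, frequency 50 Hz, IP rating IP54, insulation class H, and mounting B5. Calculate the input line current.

246 A

P_out = 128 kW = 128000 W
P_in = P_out / η = 128000 / 0.910 = 140659 W
I_L = P_in / (√3·V_L·cosφ) = 140659 / (1.732 × 380 × 0.87) = 246 A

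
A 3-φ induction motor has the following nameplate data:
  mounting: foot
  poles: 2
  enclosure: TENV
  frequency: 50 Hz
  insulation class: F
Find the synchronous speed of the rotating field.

n_s = 120f/p = 120×50/2 = 3000 rpm

3000 rpm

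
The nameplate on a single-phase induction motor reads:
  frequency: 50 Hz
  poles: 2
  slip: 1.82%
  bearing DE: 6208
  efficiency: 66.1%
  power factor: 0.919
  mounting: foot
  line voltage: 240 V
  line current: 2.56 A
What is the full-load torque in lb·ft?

0.892 lb·ft

P_in = V·I·cosφ = 240 × 2.56 × 0.919 = 565 W
P_out = η·P_in = 0.661 × 565 = 373 W
n_s = 120×50/2 = 3000 rpm; n = 3000×(1−0.0182) = 2945 rpm
ω = 2π×2945/60 = 308.4 rad/s
τ = P_out/ω = 373/308.4 = 1.209 N·m
In lb·ft: 1.209/1.356 = 0.892 lb·ft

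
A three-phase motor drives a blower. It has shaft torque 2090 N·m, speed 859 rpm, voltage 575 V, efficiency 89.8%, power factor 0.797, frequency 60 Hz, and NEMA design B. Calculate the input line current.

ω = 2π×859/60 = 89.95 rad/s; P_out = τω = 2090 × 89.95 = 187996 W
P_in = P_out / η = 187996 / 0.898 = 209350 W
I_L = P_in / (√3·V_L·cosφ) = 209350 / (1.732 × 575 × 0.797) = 264 A

264 A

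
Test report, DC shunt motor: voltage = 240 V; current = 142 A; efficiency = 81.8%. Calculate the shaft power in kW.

27.9 kW

P_in = V·I = 240 × 142 = 34080 W
P_out = η·P_in = 0.818 × 34080 = 27877 W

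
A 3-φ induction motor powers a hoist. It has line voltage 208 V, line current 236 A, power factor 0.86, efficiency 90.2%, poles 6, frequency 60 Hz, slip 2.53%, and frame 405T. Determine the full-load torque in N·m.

P_in = √3·V·I·cosφ = 1.732 × 208 × 236 × 0.86 = 73118 W
P_out = η·P_in = 0.902 × 73118 = 65952 W
n_s = 120×60/6 = 1200 rpm; n = 1200×(1−0.0253) = 1170 rpm
ω = 2π×1170/60 = 122.5 rad/s
τ = P_out/ω = 65952/122.5 = 538 N·m

538 N·m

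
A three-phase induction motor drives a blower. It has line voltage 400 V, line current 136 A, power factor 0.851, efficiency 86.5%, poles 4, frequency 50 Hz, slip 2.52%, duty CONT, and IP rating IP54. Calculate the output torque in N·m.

P_in = √3·V·I·cosφ = 1.732 × 400 × 136 × 0.851 = 80182 W
P_out = η·P_in = 0.865 × 80182 = 69357 W
n_s = 120×50/4 = 1500 rpm; n = 1500×(1−0.0252) = 1462 rpm
ω = 2π×1462/60 = 153.1 rad/s
τ = P_out/ω = 69357/153.1 = 453 N·m

453 N·m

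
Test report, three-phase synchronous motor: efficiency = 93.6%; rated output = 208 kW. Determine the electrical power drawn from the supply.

222 kW

P_out = 208000 W
P_in = P_out/η = 208000/0.936 = 222222 W = 222 kW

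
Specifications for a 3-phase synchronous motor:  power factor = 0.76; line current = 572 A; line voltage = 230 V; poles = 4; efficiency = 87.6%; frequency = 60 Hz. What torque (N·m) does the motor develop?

P_in = √3·V·I·cosφ = 1.732 × 230 × 572 × 0.76 = 173175 W
P_out = η·P_in = 0.876 × 173175 = 151701 W
n = n_s = 120×60/4 = 1800 rpm (synchronous)
ω = 2π×1800/60 = 188.5 rad/s
τ = P_out/ω = 151701/188.5 = 805 N·m

805 N·m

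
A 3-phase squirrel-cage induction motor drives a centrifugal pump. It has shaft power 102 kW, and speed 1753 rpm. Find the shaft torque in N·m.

556 N·m

ω = 2π × 1753/60 = 183.6 rad/s
τ = P/ω = 102000/183.6 = 556 N·m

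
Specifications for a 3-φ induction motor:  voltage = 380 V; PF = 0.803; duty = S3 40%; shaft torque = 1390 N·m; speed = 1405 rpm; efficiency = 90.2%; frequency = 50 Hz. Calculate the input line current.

429 A

ω = 2π×1405/60 = 147.1 rad/s; P_out = τω = 1390 × 147.1 = 204469 W
P_in = P_out / η = 204469 / 0.902 = 226684 W
I_L = P_in / (√3·V_L·cosφ) = 226684 / (1.732 × 380 × 0.803) = 429 A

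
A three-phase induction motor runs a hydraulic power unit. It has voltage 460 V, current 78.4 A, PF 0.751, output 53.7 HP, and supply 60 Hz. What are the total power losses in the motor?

6.85 kW

P_in = √3·V·I·cosφ = 1.732×460×78.4×0.751 = 46910 W
P_out = 53.7×746 = 40060 W
Losses = P_in − P_out = 46910 − 40060 = 6850 W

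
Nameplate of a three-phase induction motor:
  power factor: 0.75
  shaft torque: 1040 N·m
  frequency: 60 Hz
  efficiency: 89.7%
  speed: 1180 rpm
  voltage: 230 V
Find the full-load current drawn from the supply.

480 A

ω = 2π×1180/60 = 123.6 rad/s; P_out = τω = 1040 × 123.6 = 128544 W
P_in = P_out / η = 128544 / 0.897 = 143304 W
I_L = P_in / (√3·V_L·cosφ) = 143304 / (1.732 × 230 × 0.75) = 480 A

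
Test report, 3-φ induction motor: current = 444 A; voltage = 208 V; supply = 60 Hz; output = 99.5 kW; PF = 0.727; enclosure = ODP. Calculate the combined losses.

16.8 kW

P_in = √3·V·I·cosφ = 1.732×208×444×0.727 = 116286 W
P_out = 99500 W
Losses = P_in − P_out = 116286 − 99500 = 16786 W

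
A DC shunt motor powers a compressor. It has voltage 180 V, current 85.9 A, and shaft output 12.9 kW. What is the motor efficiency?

P_out = 12.9 kW = 12900 W
P_in = V·I = 180 × 85.9 = 15462 W
η = P_out / P_in = 12900 / 15462 = 0.834 = 83.4%

83.4 %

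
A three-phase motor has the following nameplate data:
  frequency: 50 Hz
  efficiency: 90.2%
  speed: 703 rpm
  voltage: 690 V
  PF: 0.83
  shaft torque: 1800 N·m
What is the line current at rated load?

148 A

ω = 2π×703/60 = 73.62 rad/s; P_out = τω = 1800 × 73.62 = 132516 W
P_in = P_out / η = 132516 / 0.902 = 146914 W
I_L = P_in / (√3·V_L·cosφ) = 146914 / (1.732 × 690 × 0.83) = 148 A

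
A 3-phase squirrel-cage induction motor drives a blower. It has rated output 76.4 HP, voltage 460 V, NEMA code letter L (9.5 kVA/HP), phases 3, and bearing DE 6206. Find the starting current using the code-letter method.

S_LR = 9.5 × 76.4 = 725.8 kVA
I_LR = S_LR/(√3·V_L) = 725800/(1.732×460) = 911 A

911 A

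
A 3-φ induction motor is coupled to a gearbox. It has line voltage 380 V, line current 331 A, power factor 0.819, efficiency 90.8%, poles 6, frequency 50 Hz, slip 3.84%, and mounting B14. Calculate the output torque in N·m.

P_in = √3·V·I·cosφ = 1.732 × 380 × 331 × 0.819 = 178420 W
P_out = η·P_in = 0.908 × 178420 = 162005 W
n_s = 120×50/6 = 1000 rpm; n = 1000×(1−0.0384) = 962 rpm
ω = 2π×962/60 = 100.7 rad/s
τ = P_out/ω = 162005/100.7 = 1610 N·m

1610 N·m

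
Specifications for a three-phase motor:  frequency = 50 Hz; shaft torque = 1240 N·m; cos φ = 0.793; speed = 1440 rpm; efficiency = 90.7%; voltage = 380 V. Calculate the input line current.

ω = 2π×1440/60 = 150.8 rad/s; P_out = τω = 1240 × 150.8 = 186992 W
P_in = P_out / η = 186992 / 0.907 = 206165 W
I_L = P_in / (√3·V_L·cosφ) = 206165 / (1.732 × 380 × 0.793) = 395 A

395 A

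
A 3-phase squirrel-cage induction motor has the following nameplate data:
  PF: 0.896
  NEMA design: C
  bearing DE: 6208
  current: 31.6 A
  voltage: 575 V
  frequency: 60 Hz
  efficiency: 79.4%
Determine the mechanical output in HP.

30 HP

P_in = √3·V·I·cosφ = 1.732 × 575 × 31.6 × 0.896 = 28198 W
P_out = η·P_in = 0.794 × 28198 = 22389 W
= 22389/746 = 30 HP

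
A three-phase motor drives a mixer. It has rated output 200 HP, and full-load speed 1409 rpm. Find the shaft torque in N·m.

P_out = 200 × 746 = 149200 W
ω = 2π × 1409/60 = 147.6 rad/s
τ = P_out/ω = 149200/147.6 = 1010 N·m

1010 N·m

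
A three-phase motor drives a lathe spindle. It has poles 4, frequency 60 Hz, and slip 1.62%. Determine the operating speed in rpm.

1771 rpm

n_s = 120f/p = 120×60/4 = 1800 rpm
n = n_s(1 − s) = 1800 × (1 − 0.0162) = 1771 rpm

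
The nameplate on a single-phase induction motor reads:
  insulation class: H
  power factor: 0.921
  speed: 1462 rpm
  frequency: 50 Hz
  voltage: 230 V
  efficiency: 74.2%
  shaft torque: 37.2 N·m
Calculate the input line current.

36.2 A

ω = 2π×1462/60 = 153.1 rad/s; P_out = τω = 37.2 × 153.1 = 5695 W
P_in = P_out / η = 5695 / 0.742 = 7675 W
I = P_in / (V·cosφ) = 7675 / (230 × 0.921) = 36.2 A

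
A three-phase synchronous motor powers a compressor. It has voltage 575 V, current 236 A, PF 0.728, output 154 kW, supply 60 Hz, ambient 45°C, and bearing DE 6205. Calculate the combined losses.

17.1 kW

P_in = √3·V·I·cosφ = 1.732×575×236×0.728 = 171104 W
P_out = 154000 W
Losses = P_in − P_out = 171104 − 154000 = 17104 W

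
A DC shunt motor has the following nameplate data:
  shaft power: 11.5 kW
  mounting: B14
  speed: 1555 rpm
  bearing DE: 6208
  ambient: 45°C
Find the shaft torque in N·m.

ω = 2π × 1555/60 = 162.8 rad/s
τ = P/ω = 11500/162.8 = 70.6 N·m

70.6 N·m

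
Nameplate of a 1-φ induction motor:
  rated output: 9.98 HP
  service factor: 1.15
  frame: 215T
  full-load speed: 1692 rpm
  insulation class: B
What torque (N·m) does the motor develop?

P_out = 9.98 × 746 = 7445 W
ω = 2π × 1692/60 = 177.2 rad/s
τ = P_out/ω = 7445/177.2 = 42 N·m

42 N·m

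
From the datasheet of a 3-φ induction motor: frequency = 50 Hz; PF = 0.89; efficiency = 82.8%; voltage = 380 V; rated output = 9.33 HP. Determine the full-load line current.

14.4 A

P_out = 9.33 × 746 = 6960 W
P_in = P_out / η = 6960 / 0.828 = 8406 W
I_L = P_in / (√3·V_L·cosφ) = 8406 / (1.732 × 380 × 0.89) = 14.4 A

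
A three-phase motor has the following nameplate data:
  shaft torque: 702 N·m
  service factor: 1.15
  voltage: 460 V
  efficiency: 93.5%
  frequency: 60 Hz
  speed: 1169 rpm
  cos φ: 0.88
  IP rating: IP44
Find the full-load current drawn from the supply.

ω = 2π×1169/60 = 122.4 rad/s; P_out = τω = 702 × 122.4 = 85925 W
P_in = P_out / η = 85925 / 0.935 = 91898 W
I_L = P_in / (√3·V_L·cosφ) = 91898 / (1.732 × 460 × 0.88) = 131 A

131 A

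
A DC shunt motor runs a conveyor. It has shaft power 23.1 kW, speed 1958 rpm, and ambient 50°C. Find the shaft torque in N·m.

ω = 2π × 1958/60 = 205 rad/s
τ = P/ω = 23100/205 = 113 N·m

113 N·m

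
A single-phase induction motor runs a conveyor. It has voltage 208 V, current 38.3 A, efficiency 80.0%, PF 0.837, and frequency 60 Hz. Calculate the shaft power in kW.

P_in = V·I·cosφ = 208 × 38.3 × 0.837 = 6668 W
P_out = η·P_in = 0.8 × 6668 = 5334 W

5.33 kW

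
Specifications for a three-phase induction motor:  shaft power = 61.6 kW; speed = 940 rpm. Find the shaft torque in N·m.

ω = 2π × 940/60 = 98.44 rad/s
τ = P/ω = 61600/98.44 = 626 N·m

626 N·m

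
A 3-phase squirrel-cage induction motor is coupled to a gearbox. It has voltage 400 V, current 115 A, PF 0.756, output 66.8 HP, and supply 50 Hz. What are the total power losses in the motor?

P_in = √3·V·I·cosφ = 1.732×400×115×0.756 = 60232 W
P_out = 66.8×746 = 49833 W
Losses = P_in − P_out = 60232 − 49833 = 10399 W

10400 W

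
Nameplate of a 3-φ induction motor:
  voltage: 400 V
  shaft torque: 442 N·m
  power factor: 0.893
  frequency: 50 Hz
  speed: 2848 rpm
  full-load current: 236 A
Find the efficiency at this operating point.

90.3 %

ω = 2π × 2848/60 = 298.2 rad/s; P_out = τω = 442 × 298.2 = 131804 W
P_in = √3·V_L·I_L·cosφ = 1.732 × 400 × 236 × 0.893 = 146006 W
η = P_out / P_in = 131804 / 146006 = 0.903 = 90.3%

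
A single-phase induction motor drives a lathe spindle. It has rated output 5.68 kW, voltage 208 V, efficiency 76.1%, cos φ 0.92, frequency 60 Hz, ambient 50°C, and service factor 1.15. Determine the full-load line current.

39 A

P_out = 5.68 kW = 5680 W
P_in = P_out / η = 5680 / 0.761 = 7464 W
I = P_in / (V·cosφ) = 7464 / (208 × 0.92) = 39 A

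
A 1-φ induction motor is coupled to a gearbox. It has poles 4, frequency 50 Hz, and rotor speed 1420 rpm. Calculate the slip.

n_s = 120f/p = 120×50/4 = 1500 rpm
s = (n_s − n)/n_s = (1500 − 1420)/1500 = 0.0533

5.33 %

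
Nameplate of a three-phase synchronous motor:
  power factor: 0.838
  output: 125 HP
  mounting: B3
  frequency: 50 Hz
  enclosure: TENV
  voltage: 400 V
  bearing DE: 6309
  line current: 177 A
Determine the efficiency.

P_out = 125 × 746 = 93250 W
P_in = √3·V_L·I_L·cosφ = 1.732 × 400 × 177 × 0.838 = 102760 W
η = P_out / P_in = 93250 / 102760 = 0.907 = 90.7%

90.7 %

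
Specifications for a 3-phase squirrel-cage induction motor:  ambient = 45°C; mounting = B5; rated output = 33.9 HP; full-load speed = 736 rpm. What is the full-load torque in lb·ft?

P_out = 33.9 × 746 = 25289 W
ω = 2π × 736/60 = 77.07 rad/s
τ = P_out/ω = 25289/77.07 = 328.1 N·m
In lb·ft: 328.1/1.356 = 242 lb·ft

242 lb·ft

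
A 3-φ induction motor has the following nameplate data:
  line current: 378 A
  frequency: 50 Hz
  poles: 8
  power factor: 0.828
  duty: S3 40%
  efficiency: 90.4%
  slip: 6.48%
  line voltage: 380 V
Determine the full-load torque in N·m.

2540 N·m

P_in = √3·V·I·cosφ = 1.732 × 380 × 378 × 0.828 = 205994 W
P_out = η·P_in = 0.904 × 205994 = 186219 W
n_s = 120×50/8 = 750 rpm; n = 750×(1−0.0648) = 701 rpm
ω = 2π×701/60 = 73.41 rad/s
τ = P_out/ω = 186219/73.41 = 2540 N·m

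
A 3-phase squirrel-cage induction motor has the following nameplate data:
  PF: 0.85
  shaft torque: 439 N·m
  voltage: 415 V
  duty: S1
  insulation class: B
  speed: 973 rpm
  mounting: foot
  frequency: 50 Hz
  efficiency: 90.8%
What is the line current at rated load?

80.6 A

ω = 2π×973/60 = 101.9 rad/s; P_out = τω = 439 × 101.9 = 44734 W
P_in = P_out / η = 44734 / 0.908 = 49267 W
I_L = P_in / (√3·V_L·cosφ) = 49267 / (1.732 × 415 × 0.85) = 80.6 A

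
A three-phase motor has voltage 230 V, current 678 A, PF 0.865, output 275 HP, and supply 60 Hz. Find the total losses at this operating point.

P_in = √3·V·I·cosφ = 1.732×230×678×0.865 = 233626 W
P_out = 275×746 = 205150 W
Losses = P_in − P_out = 233626 − 205150 = 28476 W

28500 W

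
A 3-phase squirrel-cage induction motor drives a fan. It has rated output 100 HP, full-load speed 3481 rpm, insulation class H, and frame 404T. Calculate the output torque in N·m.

205 N·m

P_out = 100 × 746 = 74600 W
ω = 2π × 3481/60 = 364.5 rad/s
τ = P_out/ω = 74600/364.5 = 205 N·m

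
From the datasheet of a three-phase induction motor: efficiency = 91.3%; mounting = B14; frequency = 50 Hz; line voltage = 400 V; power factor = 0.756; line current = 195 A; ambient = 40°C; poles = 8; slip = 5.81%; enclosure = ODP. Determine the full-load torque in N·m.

1260 N·m

P_in = √3·V·I·cosφ = 1.732 × 400 × 195 × 0.756 = 102133 W
P_out = η·P_in = 0.913 × 102133 = 93247 W
n_s = 120×50/8 = 750 rpm; n = 750×(1−0.0581) = 706 rpm
ω = 2π×706/60 = 73.93 rad/s
τ = P_out/ω = 93247/73.93 = 1260 N·m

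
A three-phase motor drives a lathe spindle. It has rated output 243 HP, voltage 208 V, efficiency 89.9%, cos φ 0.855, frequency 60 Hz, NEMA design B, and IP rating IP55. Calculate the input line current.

P_out = 243 × 746 = 181278 W
P_in = P_out / η = 181278 / 0.899 = 201644 W
I_L = P_in / (√3·V_L·cosφ) = 201644 / (1.732 × 208 × 0.855) = 655 A

655 A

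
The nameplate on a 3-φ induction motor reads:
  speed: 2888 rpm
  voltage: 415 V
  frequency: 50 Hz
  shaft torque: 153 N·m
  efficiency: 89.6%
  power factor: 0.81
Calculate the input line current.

ω = 2π×2888/60 = 302.4 rad/s; P_out = τω = 153 × 302.4 = 46267 W
P_in = P_out / η = 46267 / 0.896 = 51637 W
I_L = P_in / (√3·V_L·cosφ) = 51637 / (1.732 × 415 × 0.81) = 88.7 A

88.7 A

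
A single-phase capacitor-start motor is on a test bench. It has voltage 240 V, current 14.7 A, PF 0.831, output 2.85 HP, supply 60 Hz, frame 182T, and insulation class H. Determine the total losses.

P_in = V·I·cosφ = 240×14.7×0.831 = 2932 W
P_out = 2.85×746 = 2126 W
Losses = P_in − P_out = 2932 − 2126 = 806 W

806 W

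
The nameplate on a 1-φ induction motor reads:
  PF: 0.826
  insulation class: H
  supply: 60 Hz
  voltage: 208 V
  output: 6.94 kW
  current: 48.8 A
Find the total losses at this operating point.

1440 W

P_in = V·I·cosφ = 208×48.8×0.826 = 8384 W
P_out = 6940 W
Losses = P_in − P_out = 8384 − 6940 = 1444 W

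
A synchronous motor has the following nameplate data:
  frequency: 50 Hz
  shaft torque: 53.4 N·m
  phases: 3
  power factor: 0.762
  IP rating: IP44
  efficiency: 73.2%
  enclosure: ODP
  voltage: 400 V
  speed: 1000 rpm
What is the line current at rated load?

ω = 2π×1000/60 = 104.7 rad/s; P_out = τω = 53.4 × 104.7 = 5591 W
P_in = P_out / η = 5591 / 0.732 = 7638 W
I_L = P_in / (√3·V_L·cosφ) = 7638 / (1.732 × 400 × 0.762) = 14.5 A

14.5 A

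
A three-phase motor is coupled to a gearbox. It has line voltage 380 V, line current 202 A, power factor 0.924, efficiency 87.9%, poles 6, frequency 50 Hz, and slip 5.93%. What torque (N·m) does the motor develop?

1100 N·m

P_in = √3·V·I·cosφ = 1.732 × 380 × 202 × 0.924 = 122844 W
P_out = η·P_in = 0.879 × 122844 = 107980 W
n_s = 120×50/6 = 1000 rpm; n = 1000×(1−0.0593) = 941 rpm
ω = 2π×941/60 = 98.54 rad/s
τ = P_out/ω = 107980/98.54 = 1100 N·m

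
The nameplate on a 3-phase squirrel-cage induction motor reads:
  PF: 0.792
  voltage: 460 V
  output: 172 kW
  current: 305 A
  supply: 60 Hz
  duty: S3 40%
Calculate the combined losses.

P_in = √3·V·I·cosφ = 1.732×460×305×0.792 = 192456 W
P_out = 172000 W
Losses = P_in − P_out = 192456 − 172000 = 20456 W

20500 W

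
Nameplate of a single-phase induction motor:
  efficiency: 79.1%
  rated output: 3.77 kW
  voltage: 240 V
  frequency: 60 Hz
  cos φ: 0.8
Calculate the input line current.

P_out = 3.77 kW = 3770 W
P_in = P_out / η = 3770 / 0.791 = 4766 W
I = P_in / (V·cosφ) = 4766 / (240 × 0.8) = 24.8 A

24.8 A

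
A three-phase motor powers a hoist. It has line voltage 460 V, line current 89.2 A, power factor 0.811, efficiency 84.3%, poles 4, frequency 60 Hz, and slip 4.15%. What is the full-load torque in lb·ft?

198 lb·ft

P_in = √3·V·I·cosφ = 1.732 × 460 × 89.2 × 0.811 = 57636 W
P_out = η·P_in = 0.843 × 57636 = 48587 W
n_s = 120×60/4 = 1800 rpm; n = 1800×(1−0.0415) = 1725 rpm
ω = 2π×1725/60 = 180.6 rad/s
τ = P_out/ω = 48587/180.6 = 269 N·m
In lb·ft: 269/1.356 = 198 lb·ft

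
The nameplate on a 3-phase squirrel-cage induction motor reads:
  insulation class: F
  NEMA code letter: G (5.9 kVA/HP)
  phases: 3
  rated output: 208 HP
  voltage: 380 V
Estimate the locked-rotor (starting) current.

S_LR = 5.9 × 208 = 1227.2 kVA
I_LR = S_LR/(√3·V_L) = 1227200/(1.732×380) = 1860 A

1860 A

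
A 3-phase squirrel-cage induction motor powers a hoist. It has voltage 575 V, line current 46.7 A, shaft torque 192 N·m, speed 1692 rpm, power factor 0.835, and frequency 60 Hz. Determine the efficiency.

87.6 %

ω = 2π × 1692/60 = 177.2 rad/s; P_out = τω = 192 × 177.2 = 34022 W
P_in = √3·V_L·I_L·cosφ = 1.732 × 575 × 46.7 × 0.835 = 38835 W
η = P_out / P_in = 34022 / 38835 = 0.876 = 87.6%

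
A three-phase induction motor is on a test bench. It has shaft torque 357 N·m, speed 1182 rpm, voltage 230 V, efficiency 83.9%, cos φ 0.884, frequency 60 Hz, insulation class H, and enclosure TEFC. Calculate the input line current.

ω = 2π×1182/60 = 123.8 rad/s; P_out = τω = 357 × 123.8 = 44197 W
P_in = P_out / η = 44197 / 0.839 = 52678 W
I_L = P_in / (√3·V_L·cosφ) = 52678 / (1.732 × 230 × 0.884) = 150 A

150 A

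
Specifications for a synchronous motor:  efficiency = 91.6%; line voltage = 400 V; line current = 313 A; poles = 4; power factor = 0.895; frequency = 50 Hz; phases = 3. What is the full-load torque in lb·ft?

P_in = √3·V·I·cosφ = 1.732 × 400 × 313 × 0.895 = 194078 W
P_out = η·P_in = 0.916 × 194078 = 177775 W
n = n_s = 120×50/4 = 1500 rpm (synchronous)
ω = 2π×1500/60 = 157.1 rad/s
τ = P_out/ω = 177775/157.1 = 1132 N·m
In lb·ft: 1132/1.356 = 835 lb·ft

835 lb·ft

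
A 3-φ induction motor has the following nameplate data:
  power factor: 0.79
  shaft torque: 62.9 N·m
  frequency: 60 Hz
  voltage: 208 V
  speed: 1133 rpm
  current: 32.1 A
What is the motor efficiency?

ω = 2π × 1133/60 = 118.6 rad/s; P_out = τω = 62.9 × 118.6 = 7460 W
P_in = √3·V_L·I_L·cosφ = 1.732 × 208 × 32.1 × 0.79 = 9136 W
η = P_out / P_in = 7460 / 9136 = 0.817 = 81.7%

81.7 %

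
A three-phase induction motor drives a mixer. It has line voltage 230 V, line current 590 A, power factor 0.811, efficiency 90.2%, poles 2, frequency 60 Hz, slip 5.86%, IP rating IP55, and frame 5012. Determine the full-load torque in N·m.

484 N·m

P_in = √3·V·I·cosφ = 1.732 × 230 × 590 × 0.811 = 190611 W
P_out = η·P_in = 0.902 × 190611 = 171931 W
n_s = 120×60/2 = 3600 rpm; n = 3600×(1−0.0586) = 3389 rpm
ω = 2π×3389/60 = 354.9 rad/s
τ = P_out/ω = 171931/354.9 = 484 N·m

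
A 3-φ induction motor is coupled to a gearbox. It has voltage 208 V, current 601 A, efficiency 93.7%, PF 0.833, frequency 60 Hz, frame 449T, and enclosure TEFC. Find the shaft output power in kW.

P_in = √3·V·I·cosφ = 1.732 × 208 × 601 × 0.833 = 180356 W
P_out = η·P_in = 0.937 × 180356 = 168994 W

169 kW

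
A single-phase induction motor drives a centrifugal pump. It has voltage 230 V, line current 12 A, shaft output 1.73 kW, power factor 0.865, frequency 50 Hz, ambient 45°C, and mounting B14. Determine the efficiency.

P_out = 1.73 kW = 1730 W
P_in = V·I·cosφ = 230 × 12 × 0.865 = 2387 W
η = P_out / P_in = 1730 / 2387 = 0.725 = 72.5%

72.5 %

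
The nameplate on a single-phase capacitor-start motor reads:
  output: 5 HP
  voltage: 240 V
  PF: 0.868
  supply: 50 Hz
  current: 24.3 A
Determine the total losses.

P_in = V·I·cosφ = 240×24.3×0.868 = 5062 W
P_out = 5×746 = 3730 W
Losses = P_in − P_out = 5062 − 3730 = 1332 W

1.33 kW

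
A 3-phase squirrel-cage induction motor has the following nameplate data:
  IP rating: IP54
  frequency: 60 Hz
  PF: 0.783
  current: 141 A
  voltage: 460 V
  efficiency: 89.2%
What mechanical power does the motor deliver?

P_in = √3·V·I·cosφ = 1.732 × 460 × 141 × 0.783 = 87960 W
P_out = η·P_in = 0.892 × 87960 = 78460 W

78.5 kW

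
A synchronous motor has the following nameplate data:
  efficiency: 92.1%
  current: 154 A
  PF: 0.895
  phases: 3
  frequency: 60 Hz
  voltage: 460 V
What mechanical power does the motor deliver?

101 kW

P_in = √3·V·I·cosφ = 1.732 × 460 × 154 × 0.895 = 109812 W
P_out = η·P_in = 0.921 × 109812 = 101137 W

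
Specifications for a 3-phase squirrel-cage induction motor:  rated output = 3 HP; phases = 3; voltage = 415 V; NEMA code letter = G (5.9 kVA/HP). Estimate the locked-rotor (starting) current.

24.6 A

S_LR = 5.9 × 3 = 17.7 kVA
I_LR = S_LR/(√3·V_L) = 17700/(1.732×415) = 24.6 A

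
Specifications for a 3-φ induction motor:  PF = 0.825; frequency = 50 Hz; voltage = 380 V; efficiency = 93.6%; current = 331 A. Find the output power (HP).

P_in = √3·V·I·cosφ = 1.732 × 380 × 331 × 0.825 = 179727 W
P_out = η·P_in = 0.936 × 179727 = 168224 W
= 168224/746 = 226 HP

226 HP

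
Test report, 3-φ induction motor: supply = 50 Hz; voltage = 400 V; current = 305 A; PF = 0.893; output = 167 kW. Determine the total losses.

P_in = √3·V·I·cosφ = 1.732×400×305×0.893 = 188694 W
P_out = 167000 W
Losses = P_in − P_out = 188694 − 167000 = 21694 W

21.7 kW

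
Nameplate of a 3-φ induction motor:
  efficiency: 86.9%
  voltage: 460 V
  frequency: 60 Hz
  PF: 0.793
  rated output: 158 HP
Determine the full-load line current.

215 A

P_out = 158 × 746 = 117868 W
P_in = P_out / η = 117868 / 0.869 = 135636 W
I_L = P_in / (√3·V_L·cosφ) = 135636 / (1.732 × 460 × 0.793) = 215 A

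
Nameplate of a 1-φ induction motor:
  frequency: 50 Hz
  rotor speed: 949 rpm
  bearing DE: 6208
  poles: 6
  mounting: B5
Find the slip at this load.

n_s = 120f/p = 120×50/6 = 1000 rpm
s = (n_s − n)/n_s = (1000 − 949)/1000 = 0.0510

5.10 %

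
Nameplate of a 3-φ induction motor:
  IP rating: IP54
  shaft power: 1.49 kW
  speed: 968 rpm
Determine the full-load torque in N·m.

14.7 N·m

ω = 2π × 968/60 = 101.4 rad/s
τ = P/ω = 1490/101.4 = 14.7 N·m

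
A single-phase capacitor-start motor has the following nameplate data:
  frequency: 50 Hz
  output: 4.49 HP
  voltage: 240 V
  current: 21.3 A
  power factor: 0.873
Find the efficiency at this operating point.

75.1 %

P_out = 4.49 × 746 = 3350 W
P_in = V·I·cosφ = 240 × 21.3 × 0.873 = 4463 W
η = P_out / P_in = 3350 / 4463 = 0.751 = 75.1%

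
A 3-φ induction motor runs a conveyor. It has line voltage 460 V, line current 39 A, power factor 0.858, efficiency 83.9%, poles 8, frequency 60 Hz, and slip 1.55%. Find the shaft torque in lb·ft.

P_in = √3·V·I·cosφ = 1.732 × 460 × 39 × 0.858 = 26660 W
P_out = η·P_in = 0.839 × 26660 = 22368 W
n_s = 120×60/8 = 900 rpm; n = 900×(1−0.0155) = 886 rpm
ω = 2π×886/60 = 92.78 rad/s
τ = P_out/ω = 22368/92.78 = 241.1 N·m
In lb·ft: 241.1/1.356 = 178 lb·ft

178 lb·ft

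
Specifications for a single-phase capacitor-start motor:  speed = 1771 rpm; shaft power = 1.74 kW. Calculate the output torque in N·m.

9.38 N·m

ω = 2π × 1771/60 = 185.5 rad/s
τ = P/ω = 1740/185.5 = 9.38 N·m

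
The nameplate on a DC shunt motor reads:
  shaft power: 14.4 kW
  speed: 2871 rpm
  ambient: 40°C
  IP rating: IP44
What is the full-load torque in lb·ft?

35.3 lb·ft

ω = 2π × 2871/60 = 300.7 rad/s
τ = P/ω = 14400/300.7 = 47.89 N·m
In lb·ft: 47.89/1.356 = 35.3 lb·ft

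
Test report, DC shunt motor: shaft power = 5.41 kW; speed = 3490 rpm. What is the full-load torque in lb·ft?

ω = 2π × 3490/60 = 365.5 rad/s
τ = P/ω = 5410/365.5 = 14.8 N·m
In lb·ft: 14.8/1.356 = 10.9 lb·ft

10.9 lb·ft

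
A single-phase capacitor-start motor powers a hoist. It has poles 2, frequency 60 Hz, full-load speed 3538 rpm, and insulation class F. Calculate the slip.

1.72 %

n_s = 120f/p = 120×60/2 = 3600 rpm
s = (n_s − n)/n_s = (3600 − 3538)/3600 = 0.0172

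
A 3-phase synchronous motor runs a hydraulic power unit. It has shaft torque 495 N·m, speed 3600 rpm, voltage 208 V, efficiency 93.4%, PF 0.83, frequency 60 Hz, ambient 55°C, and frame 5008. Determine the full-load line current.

ω = 2π×3600/60 = 377 rad/s; P_out = τω = 495 × 377 = 186615 W
P_in = P_out / η = 186615 / 0.934 = 199802 W
I_L = P_in / (√3·V_L·cosφ) = 199802 / (1.732 × 208 × 0.83) = 668 A

668 A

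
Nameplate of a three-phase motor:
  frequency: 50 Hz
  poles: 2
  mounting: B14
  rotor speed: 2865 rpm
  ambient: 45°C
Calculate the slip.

4.50 %

n_s = 120f/p = 120×50/2 = 3000 rpm
s = (n_s − n)/n_s = (3000 − 2865)/3000 = 0.0450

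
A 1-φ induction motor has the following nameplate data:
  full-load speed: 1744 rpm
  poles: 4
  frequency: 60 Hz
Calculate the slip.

n_s = 120f/p = 120×60/4 = 1800 rpm
s = (n_s − n)/n_s = (1800 − 1744)/1800 = 0.0311

3.11 %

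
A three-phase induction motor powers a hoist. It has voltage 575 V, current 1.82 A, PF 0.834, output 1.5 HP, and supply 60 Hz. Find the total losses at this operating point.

393 W

P_in = √3·V·I·cosφ = 1.732×575×1.82×0.834 = 1512 W
P_out = 1.5×746 = 1119 W
Losses = P_in − P_out = 1512 − 1119 = 393 W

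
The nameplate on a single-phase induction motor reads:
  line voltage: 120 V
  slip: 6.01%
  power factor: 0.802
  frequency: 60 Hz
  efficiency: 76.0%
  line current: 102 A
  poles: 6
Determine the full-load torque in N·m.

63.2 N·m

P_in = V·I·cosφ = 120 × 102 × 0.802 = 9816 W
P_out = η·P_in = 0.76 × 9816 = 7460 W
n_s = 120×60/6 = 1200 rpm; n = 1200×(1−0.0601) = 1128 rpm
ω = 2π×1128/60 = 118.1 rad/s
τ = P_out/ω = 7460/118.1 = 63.2 N·m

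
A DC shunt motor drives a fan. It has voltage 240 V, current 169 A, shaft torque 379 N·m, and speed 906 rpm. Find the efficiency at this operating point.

88.7 %

ω = 2π × 906/60 = 94.88 rad/s; P_out = τω = 379 × 94.88 = 35960 W
P_in = V·I = 240 × 169 = 40560 W
η = P_out / P_in = 35960 / 40560 = 0.887 = 88.7%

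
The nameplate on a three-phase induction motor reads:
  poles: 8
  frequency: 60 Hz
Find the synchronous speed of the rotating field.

n_s = 120f/p = 120×60/8 = 900 rpm

900 rpm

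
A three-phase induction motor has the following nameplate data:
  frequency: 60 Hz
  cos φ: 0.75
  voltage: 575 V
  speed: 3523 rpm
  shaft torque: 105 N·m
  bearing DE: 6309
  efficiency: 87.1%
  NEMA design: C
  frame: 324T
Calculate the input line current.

ω = 2π×3523/60 = 368.9 rad/s; P_out = τω = 105 × 368.9 = 38735 W
P_in = P_out / η = 38735 / 0.871 = 44472 W
I_L = P_in / (√3·V_L·cosφ) = 44472 / (1.732 × 575 × 0.75) = 59.5 A

59.5 A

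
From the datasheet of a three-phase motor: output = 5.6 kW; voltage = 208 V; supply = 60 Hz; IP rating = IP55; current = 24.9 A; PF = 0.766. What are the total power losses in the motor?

P_in = √3·V·I·cosφ = 1.732×208×24.9×0.766 = 6871 W
P_out = 5600 W
Losses = P_in − P_out = 6871 − 5600 = 1271 W

1270 W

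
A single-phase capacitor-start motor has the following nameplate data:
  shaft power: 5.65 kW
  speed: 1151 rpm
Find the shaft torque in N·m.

ω = 2π × 1151/60 = 120.5 rad/s
τ = P/ω = 5650/120.5 = 46.9 N·m

46.9 N·m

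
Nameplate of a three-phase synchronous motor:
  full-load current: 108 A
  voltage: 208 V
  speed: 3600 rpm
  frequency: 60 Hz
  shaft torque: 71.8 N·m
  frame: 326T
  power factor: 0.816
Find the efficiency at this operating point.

85.3 %

ω = 2π × 3600/60 = 377 rad/s; P_out = τω = 71.8 × 377 = 27069 W
P_in = √3·V_L·I_L·cosφ = 1.732 × 208 × 108 × 0.816 = 31749 W
η = P_out / P_in = 27069 / 31749 = 0.853 = 85.3%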